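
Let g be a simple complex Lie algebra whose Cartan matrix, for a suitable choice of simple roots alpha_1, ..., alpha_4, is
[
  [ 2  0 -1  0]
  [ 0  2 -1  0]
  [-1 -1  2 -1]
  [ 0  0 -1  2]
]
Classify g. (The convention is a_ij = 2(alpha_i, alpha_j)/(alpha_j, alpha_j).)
D_4

The matrix has rank 4 with 2's on the diagonal. Reading the off-diagonal entries as Dynkin edges (a single edge where a_ij = a_ji = -1; a double or triple edge where a_ij * a_ji = 2 or 3), the diagram is a chain of 2 nodes with a fork of two nodes at one end (D_4). One simple-root ordering that puts it in standard form is (alpha_1, alpha_3, alpha_4, alpha_2). So the algebra is type D_4, i.e. so(8).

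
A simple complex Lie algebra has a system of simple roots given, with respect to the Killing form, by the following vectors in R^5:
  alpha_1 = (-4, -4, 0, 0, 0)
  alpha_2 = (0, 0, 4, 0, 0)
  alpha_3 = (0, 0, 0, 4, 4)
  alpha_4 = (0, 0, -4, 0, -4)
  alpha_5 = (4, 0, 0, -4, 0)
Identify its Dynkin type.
B5

Compute the Cartan integers a_ij = 2(alpha_i, alpha_j)/(alpha_j, alpha_j); the resulting 5x5 Cartan matrix is
[[2, 0, 0, 0, -1], [0, 2, 0, -1, 0], [0, 0, 2, -1, -1], [0, -2, -1, 2, 0], [-1, 0, -1, 0, 2]].
The roots have two lengths (squared-length ratio 2:1); the short ones are alpha_{2}. The associated Dynkin diagram is a chain of 5 nodes with a double edge at one end; the terminal node there is the unique short simple root (B_5), so the type is B_5 (the algebra so(11)).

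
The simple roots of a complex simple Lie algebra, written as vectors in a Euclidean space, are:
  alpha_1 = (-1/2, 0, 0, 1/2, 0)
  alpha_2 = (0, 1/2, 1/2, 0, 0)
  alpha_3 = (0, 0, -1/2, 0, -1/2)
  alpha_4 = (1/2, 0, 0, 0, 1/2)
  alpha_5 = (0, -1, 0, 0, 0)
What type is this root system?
type C_5

Compute the Cartan integers a_ij = 2(alpha_i, alpha_j)/(alpha_j, alpha_j); the resulting 5x5 Cartan matrix is
[[2, 0, 0, -1, 0], [0, 2, -1, 0, -1], [0, -1, 2, -1, 0], [-1, 0, -1, 2, 0], [0, -2, 0, 0, 2]].
The roots have two lengths (squared-length ratio 2:1); the short ones are alpha_{1,2,3,4}. The associated Dynkin diagram is a chain of 5 nodes with a double edge at one end; the terminal node there is the unique long simple root (C_5), so the type is C_5 (the algebra sp(10)).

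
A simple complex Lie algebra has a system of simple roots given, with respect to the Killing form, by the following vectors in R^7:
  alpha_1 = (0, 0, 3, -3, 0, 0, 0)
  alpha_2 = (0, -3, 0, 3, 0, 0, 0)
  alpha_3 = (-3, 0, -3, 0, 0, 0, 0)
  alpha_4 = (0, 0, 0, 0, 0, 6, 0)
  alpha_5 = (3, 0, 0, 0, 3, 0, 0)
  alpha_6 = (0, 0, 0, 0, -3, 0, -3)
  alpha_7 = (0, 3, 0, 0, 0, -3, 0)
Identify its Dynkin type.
Compute the Cartan integers a_ij = 2(alpha_i, alpha_j)/(alpha_j, alpha_j); the resulting 7x7 Cartan matrix is
[[2, -1, -1, 0, 0, 0, 0], [-1, 2, 0, 0, 0, 0, -1], [-1, 0, 2, 0, -1, 0, 0], [0, 0, 0, 2, 0, 0, -2], [0, 0, -1, 0, 2, -1, 0], [0, 0, 0, 0, -1, 2, 0], [0, -1, 0, -1, 0, 0, 2]].
The roots have two lengths (squared-length ratio 2:1); the short ones are alpha_{1,2,3,5,6,7}. The associated Dynkin diagram is a chain of 7 nodes with a double edge at one end; the terminal node there is the unique long simple root (C_7), so the type is C_7 (the algebra sp(14)).

type C_7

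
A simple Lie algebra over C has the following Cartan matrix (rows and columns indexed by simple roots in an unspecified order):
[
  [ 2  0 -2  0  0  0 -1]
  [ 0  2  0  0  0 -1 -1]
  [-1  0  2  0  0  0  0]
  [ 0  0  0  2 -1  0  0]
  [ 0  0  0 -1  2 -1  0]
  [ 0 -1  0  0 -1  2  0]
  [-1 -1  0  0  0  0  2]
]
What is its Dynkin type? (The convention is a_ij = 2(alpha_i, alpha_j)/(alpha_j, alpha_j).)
The matrix has rank 7 with 2's on the diagonal. Reading the off-diagonal entries as Dynkin edges (a single edge where a_ij = a_ji = -1; a double or triple edge where a_ij * a_ji = 2 or 3), the diagram is a chain of 7 nodes with a double edge at one end; the terminal node there is the unique short simple root (B_7). One simple-root ordering that puts it in standard form is (alpha_4, alpha_5, alpha_6, alpha_2, alpha_7, alpha_1, alpha_3). So the algebra is type B_7, i.e. so(15).

B_7 (so(15))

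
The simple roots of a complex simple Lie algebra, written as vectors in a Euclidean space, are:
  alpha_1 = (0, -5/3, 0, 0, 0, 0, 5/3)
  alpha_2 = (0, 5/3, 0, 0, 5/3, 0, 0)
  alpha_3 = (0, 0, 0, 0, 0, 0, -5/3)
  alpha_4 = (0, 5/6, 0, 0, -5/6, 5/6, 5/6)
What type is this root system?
F_4

Compute the Cartan integers a_ij = 2(alpha_i, alpha_j)/(alpha_j, alpha_j); the resulting 4x4 Cartan matrix is
[[2, -1, -2, 0], [-1, 2, 0, 0], [-1, 0, 2, -1], [0, 0, -1, 2]].
The roots have two lengths (squared-length ratio 2:1); the short ones are alpha_{3,4}. The associated Dynkin diagram is a chain of 4 nodes with a double edge between the middle two (F_4), so the type is F_4.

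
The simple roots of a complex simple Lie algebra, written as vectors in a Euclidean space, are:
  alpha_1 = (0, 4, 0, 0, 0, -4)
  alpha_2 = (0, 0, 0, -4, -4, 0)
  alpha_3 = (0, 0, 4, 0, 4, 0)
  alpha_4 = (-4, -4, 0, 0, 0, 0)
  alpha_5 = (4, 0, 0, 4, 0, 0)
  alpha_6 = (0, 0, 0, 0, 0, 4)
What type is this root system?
type B_6

Compute the Cartan integers a_ij = 2(alpha_i, alpha_j)/(alpha_j, alpha_j); the resulting 6x6 Cartan matrix is
[[2, 0, 0, -1, 0, -2], [0, 2, -1, 0, -1, 0], [0, -1, 2, 0, 0, 0], [-1, 0, 0, 2, -1, 0], [0, -1, 0, -1, 2, 0], [-1, 0, 0, 0, 0, 2]].
The roots have two lengths (squared-length ratio 2:1); the short ones are alpha_{6}. The associated Dynkin diagram is a chain of 6 nodes with a double edge at one end; the terminal node there is the unique short simple root (B_6), so the type is B_6 (the algebra so(13)).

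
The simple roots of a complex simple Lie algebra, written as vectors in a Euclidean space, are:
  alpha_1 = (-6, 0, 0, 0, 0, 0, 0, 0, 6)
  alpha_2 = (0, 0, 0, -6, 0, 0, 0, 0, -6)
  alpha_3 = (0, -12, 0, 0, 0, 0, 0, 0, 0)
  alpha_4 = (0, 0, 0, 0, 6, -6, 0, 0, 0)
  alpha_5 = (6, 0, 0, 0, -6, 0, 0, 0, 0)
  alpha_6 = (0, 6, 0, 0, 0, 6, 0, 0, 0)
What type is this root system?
C_6

Compute the Cartan integers a_ij = 2(alpha_i, alpha_j)/(alpha_j, alpha_j); the resulting 6x6 Cartan matrix is
[[2, -1, 0, 0, -1, 0], [-1, 2, 0, 0, 0, 0], [0, 0, 2, 0, 0, -2], [0, 0, 0, 2, -1, -1], [-1, 0, 0, -1, 2, 0], [0, 0, -1, -1, 0, 2]].
The roots have two lengths (squared-length ratio 2:1); the short ones are alpha_{1,2,4,5,6}. The associated Dynkin diagram is a chain of 6 nodes with a double edge at one end; the terminal node there is the unique long simple root (C_6), so the type is C_6 (the algebra sp(12)).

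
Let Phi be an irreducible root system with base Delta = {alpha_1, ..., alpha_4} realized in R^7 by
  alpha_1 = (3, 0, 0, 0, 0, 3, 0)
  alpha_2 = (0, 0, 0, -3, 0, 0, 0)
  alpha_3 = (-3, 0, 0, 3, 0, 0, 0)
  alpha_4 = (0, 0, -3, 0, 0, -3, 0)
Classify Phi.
Compute the Cartan integers a_ij = 2(alpha_i, alpha_j)/(alpha_j, alpha_j); the resulting 4x4 Cartan matrix is
[[2, 0, -1, -1], [0, 2, -1, 0], [-1, -2, 2, 0], [-1, 0, 0, 2]].
The roots have two lengths (squared-length ratio 2:1); the short ones are alpha_{2}. The associated Dynkin diagram is a chain of 4 nodes with a double edge at one end; the terminal node there is the unique short simple root (B_4), so the type is B_4 (the algebra so(9)).

B4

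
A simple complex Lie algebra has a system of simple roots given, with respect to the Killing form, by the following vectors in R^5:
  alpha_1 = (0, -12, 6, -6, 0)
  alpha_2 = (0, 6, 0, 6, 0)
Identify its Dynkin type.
type G_2

Compute the Cartan integers a_ij = 2(alpha_i, alpha_j)/(alpha_j, alpha_j); the resulting 2x2 Cartan matrix is
[[2, -3], [-1, 2]].
The roots have two lengths (squared-length ratio 3:1); the short ones are alpha_{2}. The associated Dynkin diagram is two nodes joined by a triple edge (G_2), so the type is G_2.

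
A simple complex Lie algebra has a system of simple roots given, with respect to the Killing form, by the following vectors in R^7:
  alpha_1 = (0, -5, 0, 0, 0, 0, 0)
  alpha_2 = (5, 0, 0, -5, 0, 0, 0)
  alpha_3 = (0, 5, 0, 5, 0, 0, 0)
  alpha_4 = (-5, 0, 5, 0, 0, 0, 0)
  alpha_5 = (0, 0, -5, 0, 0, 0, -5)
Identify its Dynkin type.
type B_5

Compute the Cartan integers a_ij = 2(alpha_i, alpha_j)/(alpha_j, alpha_j); the resulting 5x5 Cartan matrix is
[[2, 0, -1, 0, 0], [0, 2, -1, -1, 0], [-2, -1, 2, 0, 0], [0, -1, 0, 2, -1], [0, 0, 0, -1, 2]].
The roots have two lengths (squared-length ratio 2:1); the short ones are alpha_{1}. The associated Dynkin diagram is a chain of 5 nodes with a double edge at one end; the terminal node there is the unique short simple root (B_5), so the type is B_5 (the algebra so(11)).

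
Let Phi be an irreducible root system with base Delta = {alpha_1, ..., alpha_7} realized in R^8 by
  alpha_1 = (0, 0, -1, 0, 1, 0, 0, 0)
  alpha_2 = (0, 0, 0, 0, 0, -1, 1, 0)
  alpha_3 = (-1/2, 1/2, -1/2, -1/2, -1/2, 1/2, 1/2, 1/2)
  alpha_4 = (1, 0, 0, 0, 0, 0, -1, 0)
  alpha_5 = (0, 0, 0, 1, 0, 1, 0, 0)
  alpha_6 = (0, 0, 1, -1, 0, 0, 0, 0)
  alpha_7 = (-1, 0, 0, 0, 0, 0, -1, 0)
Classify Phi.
E7

Compute the Cartan integers a_ij = 2(alpha_i, alpha_j)/(alpha_j, alpha_j); the resulting 7x7 Cartan matrix is
[[2, 0, 0, 0, 0, -1, 0], [0, 2, 0, -1, -1, 0, -1], [0, 0, 2, -1, 0, 0, 0], [0, -1, -1, 2, 0, 0, 0], [0, -1, 0, 0, 2, -1, 0], [-1, 0, 0, 0, -1, 2, 0], [0, -1, 0, 0, 0, 0, 2]].
All simple roots have the same length, so the diagram is simply laced. The associated Dynkin diagram is a chain of 6 nodes with one extra node attached to the third node from one end (E_7), so the type is E_7.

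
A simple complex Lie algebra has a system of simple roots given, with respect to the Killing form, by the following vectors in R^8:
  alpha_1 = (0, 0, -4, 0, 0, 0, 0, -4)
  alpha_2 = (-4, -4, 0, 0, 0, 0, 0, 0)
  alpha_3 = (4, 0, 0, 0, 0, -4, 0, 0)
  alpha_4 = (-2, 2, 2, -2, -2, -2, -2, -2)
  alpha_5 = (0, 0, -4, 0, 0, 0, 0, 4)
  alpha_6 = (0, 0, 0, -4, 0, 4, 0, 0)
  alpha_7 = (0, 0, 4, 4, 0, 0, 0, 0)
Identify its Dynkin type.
Compute the Cartan integers a_ij = 2(alpha_i, alpha_j)/(alpha_j, alpha_j); the resulting 7x7 Cartan matrix is
[[2, 0, 0, 0, 0, 0, -1], [0, 2, -1, 0, 0, 0, 0], [0, -1, 2, 0, 0, -1, 0], [0, 0, 0, 2, -1, 0, 0], [0, 0, 0, -1, 2, 0, -1], [0, 0, -1, 0, 0, 2, -1], [-1, 0, 0, 0, -1, -1, 2]].
All simple roots have the same length, so the diagram is simply laced. The associated Dynkin diagram is a chain of 6 nodes with one extra node attached to the third node from one end (E_7), so the type is E_7.

E_7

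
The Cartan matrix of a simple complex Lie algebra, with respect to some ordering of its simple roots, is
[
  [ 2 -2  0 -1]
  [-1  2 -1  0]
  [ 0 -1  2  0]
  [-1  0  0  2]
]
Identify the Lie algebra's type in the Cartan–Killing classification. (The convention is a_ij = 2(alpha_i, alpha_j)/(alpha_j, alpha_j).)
F_4

The matrix has rank 4 with 2's on the diagonal. Reading the off-diagonal entries as Dynkin edges (a single edge where a_ij = a_ji = -1; a double or triple edge where a_ij * a_ji = 2 or 3), the diagram is a chain of 4 nodes with a double edge between the middle two (F_4). One simple-root ordering that puts it in standard form is (alpha_4, alpha_1, alpha_2, alpha_3). So the algebra is type F_4.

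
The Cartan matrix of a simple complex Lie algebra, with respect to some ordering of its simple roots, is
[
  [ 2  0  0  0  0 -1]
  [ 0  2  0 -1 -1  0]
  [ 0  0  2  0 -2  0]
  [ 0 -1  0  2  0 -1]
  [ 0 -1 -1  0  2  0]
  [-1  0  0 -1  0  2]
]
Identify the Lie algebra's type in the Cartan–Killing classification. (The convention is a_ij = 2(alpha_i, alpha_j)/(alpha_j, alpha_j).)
The matrix has rank 6 with 2's on the diagonal. Reading the off-diagonal entries as Dynkin edges (a single edge where a_ij = a_ji = -1; a double or triple edge where a_ij * a_ji = 2 or 3), the diagram is a chain of 6 nodes with a double edge at one end; the terminal node there is the unique long simple root (C_6). One simple-root ordering that puts it in standard form is (alpha_1, alpha_6, alpha_4, alpha_2, alpha_5, alpha_3). So the algebra is type C_6, i.e. sp(12).

C6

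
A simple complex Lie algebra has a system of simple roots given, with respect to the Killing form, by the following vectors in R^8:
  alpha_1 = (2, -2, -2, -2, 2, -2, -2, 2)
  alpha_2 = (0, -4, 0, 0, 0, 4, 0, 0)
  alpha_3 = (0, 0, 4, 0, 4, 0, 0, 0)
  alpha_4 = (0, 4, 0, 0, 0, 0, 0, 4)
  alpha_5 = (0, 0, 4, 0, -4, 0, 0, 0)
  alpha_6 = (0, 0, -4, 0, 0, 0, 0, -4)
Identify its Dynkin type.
E_6

Compute the Cartan integers a_ij = 2(alpha_i, alpha_j)/(alpha_j, alpha_j); the resulting 6x6 Cartan matrix is
[[2, 0, 0, 0, -1, 0], [0, 2, 0, -1, 0, 0], [0, 0, 2, 0, 0, -1], [0, -1, 0, 2, 0, -1], [-1, 0, 0, 0, 2, -1], [0, 0, -1, -1, -1, 2]].
All simple roots have the same length, so the diagram is simply laced. The associated Dynkin diagram is a chain of 5 nodes with one extra node attached to the third node from one end (E_6), so the type is E_6.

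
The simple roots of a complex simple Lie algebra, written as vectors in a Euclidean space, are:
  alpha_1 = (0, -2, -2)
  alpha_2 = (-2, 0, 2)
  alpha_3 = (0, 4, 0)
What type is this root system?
Compute the Cartan integers a_ij = 2(alpha_i, alpha_j)/(alpha_j, alpha_j); the resulting 3x3 Cartan matrix is
[[2, -1, -1], [-1, 2, 0], [-2, 0, 2]].
The roots have two lengths (squared-length ratio 2:1); the short ones are alpha_{1,2}. The associated Dynkin diagram is a chain of 3 nodes with a double edge at one end; the terminal node there is the unique long simple root (C_3), so the type is C_3 (the algebra sp(6)).

type C_3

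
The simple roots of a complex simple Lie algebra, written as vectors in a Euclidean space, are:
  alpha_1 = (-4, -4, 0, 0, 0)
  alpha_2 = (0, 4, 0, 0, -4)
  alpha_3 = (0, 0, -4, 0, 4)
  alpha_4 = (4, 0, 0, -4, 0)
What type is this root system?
Compute the Cartan integers a_ij = 2(alpha_i, alpha_j)/(alpha_j, alpha_j); the resulting 4x4 Cartan matrix is
[[2, -1, 0, -1], [-1, 2, -1, 0], [0, -1, 2, 0], [-1, 0, 0, 2]].
All simple roots have the same length, so the diagram is simply laced. The associated Dynkin diagram is a chain of 4 nodes with single edges (A_4), so the type is A_4 (the algebra sl(5)).

A_4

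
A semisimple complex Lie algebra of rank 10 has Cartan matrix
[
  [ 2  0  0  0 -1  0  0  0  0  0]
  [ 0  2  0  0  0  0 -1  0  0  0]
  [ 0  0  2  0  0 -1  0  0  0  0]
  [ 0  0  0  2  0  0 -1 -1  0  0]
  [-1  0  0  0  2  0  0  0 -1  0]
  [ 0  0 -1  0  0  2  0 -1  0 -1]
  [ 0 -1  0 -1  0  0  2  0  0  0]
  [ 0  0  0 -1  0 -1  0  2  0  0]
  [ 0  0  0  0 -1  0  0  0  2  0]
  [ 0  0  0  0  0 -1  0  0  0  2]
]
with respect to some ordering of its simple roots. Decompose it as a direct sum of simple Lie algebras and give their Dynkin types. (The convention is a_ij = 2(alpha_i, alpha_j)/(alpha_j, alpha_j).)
The diagram associated to this matrix has two connected components: the simple roots {alpha_1, alpha_5, alpha_9} form a chain of 3 nodes with single edges (A_3), and {alpha_2, alpha_3, alpha_4, alpha_6, alpha_7, alpha_8, alpha_10} form a chain of 5 nodes with a fork of two nodes at one end (D_7). A semisimple Lie algebra decomposes uniquely as the direct sum of simple ideals, one per connected component of its Dynkin diagram, so g ≅ A_3 ⊕ D_7 (dimension 15 + 91 = 106).

A3 ⊕ D7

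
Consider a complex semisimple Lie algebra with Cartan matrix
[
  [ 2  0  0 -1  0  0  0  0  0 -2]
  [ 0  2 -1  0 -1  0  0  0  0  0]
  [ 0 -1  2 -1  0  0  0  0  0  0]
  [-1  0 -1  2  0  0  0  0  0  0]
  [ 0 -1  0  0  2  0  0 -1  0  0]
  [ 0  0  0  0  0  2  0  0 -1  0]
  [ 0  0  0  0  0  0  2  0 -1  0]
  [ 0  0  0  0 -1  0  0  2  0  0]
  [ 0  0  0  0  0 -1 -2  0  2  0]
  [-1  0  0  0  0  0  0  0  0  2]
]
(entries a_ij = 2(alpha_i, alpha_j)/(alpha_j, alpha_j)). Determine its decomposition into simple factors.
The diagram associated to this matrix has two connected components: the simple roots {alpha_6, alpha_7, alpha_9} form a chain of 3 nodes with a double edge at one end; the terminal node there is the unique short simple root (B_3), and {alpha_1, alpha_2, alpha_3, alpha_4, alpha_5, alpha_8, alpha_10} form a chain of 7 nodes with a double edge at one end; the terminal node there is the unique short simple root (B_7). A semisimple Lie algebra decomposes uniquely as the direct sum of simple ideals, one per connected component of its Dynkin diagram, so g ≅ B_3 ⊕ B_7 (dimension 21 + 105 = 126).

B3 ⊕ B7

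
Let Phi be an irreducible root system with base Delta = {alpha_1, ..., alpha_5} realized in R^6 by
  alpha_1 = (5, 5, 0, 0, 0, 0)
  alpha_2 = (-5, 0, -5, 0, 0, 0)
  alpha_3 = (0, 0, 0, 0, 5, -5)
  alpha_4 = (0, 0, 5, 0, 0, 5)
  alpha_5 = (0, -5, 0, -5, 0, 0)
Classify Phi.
A_5 (sl(6))

Compute the Cartan integers a_ij = 2(alpha_i, alpha_j)/(alpha_j, alpha_j); the resulting 5x5 Cartan matrix is
[[2, -1, 0, 0, -1], [-1, 2, 0, -1, 0], [0, 0, 2, -1, 0], [0, -1, -1, 2, 0], [-1, 0, 0, 0, 2]].
All simple roots have the same length, so the diagram is simply laced. The associated Dynkin diagram is a chain of 5 nodes with single edges (A_5), so the type is A_5 (the algebra sl(6)).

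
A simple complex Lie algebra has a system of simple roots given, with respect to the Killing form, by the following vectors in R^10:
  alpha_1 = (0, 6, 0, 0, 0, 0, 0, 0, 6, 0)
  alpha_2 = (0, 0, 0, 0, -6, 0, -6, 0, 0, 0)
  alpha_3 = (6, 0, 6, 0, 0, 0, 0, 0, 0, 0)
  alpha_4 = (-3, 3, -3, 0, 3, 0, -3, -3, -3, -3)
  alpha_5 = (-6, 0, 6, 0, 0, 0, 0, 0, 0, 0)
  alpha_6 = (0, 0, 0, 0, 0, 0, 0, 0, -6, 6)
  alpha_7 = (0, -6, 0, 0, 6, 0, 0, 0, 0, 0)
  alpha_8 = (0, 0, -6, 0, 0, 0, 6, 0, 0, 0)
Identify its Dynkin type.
E8

Compute the Cartan integers a_ij = 2(alpha_i, alpha_j)/(alpha_j, alpha_j); the resulting 8x8 Cartan matrix is
[[2, 0, 0, 0, 0, -1, -1, 0], [0, 2, 0, 0, 0, 0, -1, -1], [0, 0, 2, -1, 0, 0, 0, -1], [0, 0, -1, 2, 0, 0, 0, 0], [0, 0, 0, 0, 2, 0, 0, -1], [-1, 0, 0, 0, 0, 2, 0, 0], [-1, -1, 0, 0, 0, 0, 2, 0], [0, -1, -1, 0, -1, 0, 0, 2]].
All simple roots have the same length, so the diagram is simply laced. The associated Dynkin diagram is a chain of 7 nodes with one extra node attached to the third node from one end (E_8), so the type is E_8.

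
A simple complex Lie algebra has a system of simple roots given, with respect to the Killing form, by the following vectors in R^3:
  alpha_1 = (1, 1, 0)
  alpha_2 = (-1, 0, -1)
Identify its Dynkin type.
A_2

Compute the Cartan integers a_ij = 2(alpha_i, alpha_j)/(alpha_j, alpha_j); the resulting 2x2 Cartan matrix is
[[2, -1], [-1, 2]].
All simple roots have the same length, so the diagram is simply laced. The associated Dynkin diagram is a chain of 2 nodes with single edges (A_2), so the type is A_2 (the algebra sl(3)).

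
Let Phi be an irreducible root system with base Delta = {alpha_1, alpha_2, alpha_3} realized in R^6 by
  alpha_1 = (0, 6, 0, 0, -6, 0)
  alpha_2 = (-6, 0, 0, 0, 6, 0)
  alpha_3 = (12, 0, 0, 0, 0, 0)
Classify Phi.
C_3

Compute the Cartan integers a_ij = 2(alpha_i, alpha_j)/(alpha_j, alpha_j); the resulting 3x3 Cartan matrix is
[[2, -1, 0], [-1, 2, -1], [0, -2, 2]].
The roots have two lengths (squared-length ratio 2:1); the short ones are alpha_{1,2}. The associated Dynkin diagram is a chain of 3 nodes with a double edge at one end; the terminal node there is the unique long simple root (C_3), so the type is C_3 (the algebra sp(6)).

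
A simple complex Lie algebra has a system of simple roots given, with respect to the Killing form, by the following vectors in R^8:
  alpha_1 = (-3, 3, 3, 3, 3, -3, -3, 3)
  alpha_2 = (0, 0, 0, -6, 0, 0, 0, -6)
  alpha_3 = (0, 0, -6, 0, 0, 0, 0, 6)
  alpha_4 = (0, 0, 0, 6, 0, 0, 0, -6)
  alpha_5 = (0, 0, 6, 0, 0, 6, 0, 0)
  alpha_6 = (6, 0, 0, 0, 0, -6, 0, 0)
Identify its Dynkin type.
Compute the Cartan integers a_ij = 2(alpha_i, alpha_j)/(alpha_j, alpha_j); the resulting 6x6 Cartan matrix is
[[2, -1, 0, 0, 0, 0], [-1, 2, -1, 0, 0, 0], [0, -1, 2, -1, -1, 0], [0, 0, -1, 2, 0, 0], [0, 0, -1, 0, 2, -1], [0, 0, 0, 0, -1, 2]].
All simple roots have the same length, so the diagram is simply laced. The associated Dynkin diagram is a chain of 5 nodes with one extra node attached to the third node from one end (E_6), so the type is E_6.

E6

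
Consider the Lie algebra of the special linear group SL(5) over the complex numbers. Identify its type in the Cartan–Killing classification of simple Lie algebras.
A_4 (sl(5))

This is sl(5), which has dimension 5^2 - 1 = 24 and rank 5 - 1 = 4 (a Cartan subalgebra is the diagonal traceless matrices). In the classification of classical Lie algebras, the special linear algebra sl(n+1) has type A_n; here n = 4, so the Dynkin diagram is a chain of 4 nodes with single edges (A_4). Hence the type is A_4.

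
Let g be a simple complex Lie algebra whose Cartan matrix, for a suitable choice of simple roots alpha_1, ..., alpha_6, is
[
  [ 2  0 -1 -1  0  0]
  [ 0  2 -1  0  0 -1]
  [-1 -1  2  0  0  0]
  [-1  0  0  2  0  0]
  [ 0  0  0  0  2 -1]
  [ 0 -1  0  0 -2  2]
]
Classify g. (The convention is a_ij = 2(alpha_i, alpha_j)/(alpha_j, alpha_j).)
B_6 (so(13))

The matrix has rank 6 with 2's on the diagonal. Reading the off-diagonal entries as Dynkin edges (a single edge where a_ij = a_ji = -1; a double or triple edge where a_ij * a_ji = 2 or 3), the diagram is a chain of 6 nodes with a double edge at one end; the terminal node there is the unique short simple root (B_6). One simple-root ordering that puts it in standard form is (alpha_4, alpha_1, alpha_3, alpha_2, alpha_6, alpha_5). So the algebra is type B_6, i.e. so(13).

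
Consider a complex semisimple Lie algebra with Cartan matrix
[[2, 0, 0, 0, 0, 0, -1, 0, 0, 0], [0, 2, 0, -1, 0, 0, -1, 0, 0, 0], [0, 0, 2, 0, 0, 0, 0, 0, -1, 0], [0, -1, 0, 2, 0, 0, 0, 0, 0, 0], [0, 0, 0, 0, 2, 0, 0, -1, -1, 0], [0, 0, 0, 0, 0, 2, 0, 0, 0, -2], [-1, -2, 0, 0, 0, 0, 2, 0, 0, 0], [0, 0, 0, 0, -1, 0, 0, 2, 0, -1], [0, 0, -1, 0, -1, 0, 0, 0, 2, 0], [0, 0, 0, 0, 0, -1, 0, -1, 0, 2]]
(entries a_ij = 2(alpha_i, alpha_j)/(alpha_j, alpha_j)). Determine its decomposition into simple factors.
C6 ⊕ F4

The diagram associated to this matrix has two connected components: the simple roots {alpha_3, alpha_5, alpha_6, alpha_8, alpha_9, alpha_10} form a chain of 6 nodes with a double edge at one end; the terminal node there is the unique long simple root (C_6), and {alpha_1, alpha_2, alpha_4, alpha_7} form a chain of 4 nodes with a double edge between the middle two (F_4). A semisimple Lie algebra decomposes uniquely as the direct sum of simple ideals, one per connected component of its Dynkin diagram, so g ≅ C_6 ⊕ F_4 (dimension 78 + 52 = 130).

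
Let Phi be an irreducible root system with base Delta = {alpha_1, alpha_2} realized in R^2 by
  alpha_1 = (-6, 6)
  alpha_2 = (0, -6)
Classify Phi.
B_2 (so(5))

Compute the Cartan integers a_ij = 2(alpha_i, alpha_j)/(alpha_j, alpha_j); the resulting 2x2 Cartan matrix is
[[2, -2], [-1, 2]].
The roots have two lengths (squared-length ratio 2:1); the short ones are alpha_{2}. The associated Dynkin diagram is a chain of 2 nodes with a double edge at one end; the terminal node there is the unique short simple root (B_2), so the type is B_2 (the algebra so(5)).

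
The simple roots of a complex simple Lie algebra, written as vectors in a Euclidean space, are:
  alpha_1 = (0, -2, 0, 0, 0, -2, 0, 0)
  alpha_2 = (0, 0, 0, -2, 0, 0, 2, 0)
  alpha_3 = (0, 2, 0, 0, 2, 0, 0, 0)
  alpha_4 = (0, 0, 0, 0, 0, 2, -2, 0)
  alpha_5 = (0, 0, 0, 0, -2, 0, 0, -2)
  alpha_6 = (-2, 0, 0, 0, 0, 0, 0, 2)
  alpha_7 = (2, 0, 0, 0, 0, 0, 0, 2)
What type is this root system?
Compute the Cartan integers a_ij = 2(alpha_i, alpha_j)/(alpha_j, alpha_j); the resulting 7x7 Cartan matrix is
[[2, 0, -1, -1, 0, 0, 0], [0, 2, 0, -1, 0, 0, 0], [-1, 0, 2, 0, -1, 0, 0], [-1, -1, 0, 2, 0, 0, 0], [0, 0, -1, 0, 2, -1, -1], [0, 0, 0, 0, -1, 2, 0], [0, 0, 0, 0, -1, 0, 2]].
All simple roots have the same length, so the diagram is simply laced. The associated Dynkin diagram is a chain of 5 nodes with a fork of two nodes at one end (D_7), so the type is D_7 (the algebra so(14)).

D7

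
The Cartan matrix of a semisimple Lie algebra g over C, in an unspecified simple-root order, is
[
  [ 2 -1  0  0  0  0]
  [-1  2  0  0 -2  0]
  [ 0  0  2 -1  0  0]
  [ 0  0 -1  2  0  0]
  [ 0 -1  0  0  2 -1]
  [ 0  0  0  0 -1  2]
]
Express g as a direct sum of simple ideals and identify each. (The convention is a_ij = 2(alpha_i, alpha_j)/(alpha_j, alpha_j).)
The diagram associated to this matrix has two connected components: the simple roots {alpha_3, alpha_4} form a chain of 2 nodes with single edges (A_2), and {alpha_1, alpha_2, alpha_5, alpha_6} form a chain of 4 nodes with a double edge between the middle two (F_4). A semisimple Lie algebra decomposes uniquely as the direct sum of simple ideals, one per connected component of its Dynkin diagram, so g ≅ A_2 ⊕ F_4 (dimension 8 + 52 = 60).

A_2 ⊕ F_4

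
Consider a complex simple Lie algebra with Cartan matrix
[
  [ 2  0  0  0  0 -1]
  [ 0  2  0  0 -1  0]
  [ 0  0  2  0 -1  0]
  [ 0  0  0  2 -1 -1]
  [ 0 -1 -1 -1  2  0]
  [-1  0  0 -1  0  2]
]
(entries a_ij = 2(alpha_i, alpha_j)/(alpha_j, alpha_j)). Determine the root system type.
type D_6

The matrix has rank 6 with 2's on the diagonal. Reading the off-diagonal entries as Dynkin edges (a single edge where a_ij = a_ji = -1; a double or triple edge where a_ij * a_ji = 2 or 3), the diagram is a chain of 4 nodes with a fork of two nodes at one end (D_6). One simple-root ordering that puts it in standard form is (alpha_1, alpha_6, alpha_4, alpha_5, alpha_2, alpha_3). So the algebra is type D_6, i.e. so(12).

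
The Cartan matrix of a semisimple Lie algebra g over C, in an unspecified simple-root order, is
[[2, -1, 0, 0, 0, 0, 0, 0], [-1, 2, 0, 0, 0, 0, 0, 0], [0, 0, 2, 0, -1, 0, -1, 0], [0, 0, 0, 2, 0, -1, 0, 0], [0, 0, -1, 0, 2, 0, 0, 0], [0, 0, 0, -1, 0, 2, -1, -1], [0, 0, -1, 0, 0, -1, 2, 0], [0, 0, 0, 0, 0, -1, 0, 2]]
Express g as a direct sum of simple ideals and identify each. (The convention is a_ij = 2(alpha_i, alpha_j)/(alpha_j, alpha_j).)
The diagram associated to this matrix has two connected components: the simple roots {alpha_1, alpha_2} form a chain of 2 nodes with single edges (A_2), and {alpha_3, alpha_4, alpha_5, alpha_6, alpha_7, alpha_8} form a chain of 4 nodes with a fork of two nodes at one end (D_6). A semisimple Lie algebra decomposes uniquely as the direct sum of simple ideals, one per connected component of its Dynkin diagram, so g ≅ A_2 ⊕ D_6 (dimension 8 + 66 = 74).

type A_2 ⊕ type D_6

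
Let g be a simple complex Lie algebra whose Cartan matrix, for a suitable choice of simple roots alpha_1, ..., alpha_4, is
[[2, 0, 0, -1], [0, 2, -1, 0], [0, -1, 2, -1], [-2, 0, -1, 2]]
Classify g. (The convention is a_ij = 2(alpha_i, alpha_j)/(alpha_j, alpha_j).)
B_4

The matrix has rank 4 with 2's on the diagonal. Reading the off-diagonal entries as Dynkin edges (a single edge where a_ij = a_ji = -1; a double or triple edge where a_ij * a_ji = 2 or 3), the diagram is a chain of 4 nodes with a double edge at one end; the terminal node there is the unique short simple root (B_4). One simple-root ordering that puts it in standard form is (alpha_2, alpha_3, alpha_4, alpha_1). So the algebra is type B_4, i.e. so(9).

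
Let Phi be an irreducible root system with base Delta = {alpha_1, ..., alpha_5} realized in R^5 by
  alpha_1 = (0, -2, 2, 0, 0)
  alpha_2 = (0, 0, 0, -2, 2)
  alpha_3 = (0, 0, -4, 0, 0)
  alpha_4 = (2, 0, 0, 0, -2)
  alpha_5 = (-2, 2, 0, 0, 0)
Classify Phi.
Compute the Cartan integers a_ij = 2(alpha_i, alpha_j)/(alpha_j, alpha_j); the resulting 5x5 Cartan matrix is
[[2, 0, -1, 0, -1], [0, 2, 0, -1, 0], [-2, 0, 2, 0, 0], [0, -1, 0, 2, -1], [-1, 0, 0, -1, 2]].
The roots have two lengths (squared-length ratio 2:1); the short ones are alpha_{1,2,4,5}. The associated Dynkin diagram is a chain of 5 nodes with a double edge at one end; the terminal node there is the unique long simple root (C_5), so the type is C_5 (the algebra sp(10)).

C_5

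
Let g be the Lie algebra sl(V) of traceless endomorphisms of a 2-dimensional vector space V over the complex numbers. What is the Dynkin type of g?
type A_1

This is sl(2), which has dimension 2^2 - 1 = 3 and rank 2 - 1 = 1 (a Cartan subalgebra is the diagonal traceless matrices). In the classification of classical Lie algebras, the special linear algebra sl(n+1) has type A_n; here n = 1, so the Dynkin diagram is a chain of 1 nodes with single edges (A_1). Hence the type is A_1.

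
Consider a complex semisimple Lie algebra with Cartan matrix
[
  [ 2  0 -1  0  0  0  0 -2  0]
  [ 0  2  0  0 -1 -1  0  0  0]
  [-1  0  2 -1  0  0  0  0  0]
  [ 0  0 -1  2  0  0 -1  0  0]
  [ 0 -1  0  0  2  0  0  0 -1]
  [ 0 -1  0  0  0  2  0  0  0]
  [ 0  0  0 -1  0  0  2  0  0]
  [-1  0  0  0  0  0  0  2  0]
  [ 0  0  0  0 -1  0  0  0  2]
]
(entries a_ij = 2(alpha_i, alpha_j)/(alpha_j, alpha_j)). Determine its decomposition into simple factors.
A4 + B5

The diagram associated to this matrix has two connected components: the simple roots {alpha_2, alpha_5, alpha_6, alpha_9} form a chain of 4 nodes with single edges (A_4), and {alpha_1, alpha_3, alpha_4, alpha_7, alpha_8} form a chain of 5 nodes with a double edge at one end; the terminal node there is the unique short simple root (B_5). A semisimple Lie algebra decomposes uniquely as the direct sum of simple ideals, one per connected component of its Dynkin diagram, so g ≅ A_4 ⊕ B_5 (dimension 24 + 55 = 79).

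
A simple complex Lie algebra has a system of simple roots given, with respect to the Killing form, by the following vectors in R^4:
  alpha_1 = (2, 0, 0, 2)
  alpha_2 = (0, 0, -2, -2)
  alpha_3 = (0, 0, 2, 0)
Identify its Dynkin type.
B_3

Compute the Cartan integers a_ij = 2(alpha_i, alpha_j)/(alpha_j, alpha_j); the resulting 3x3 Cartan matrix is
[[2, -1, 0], [-1, 2, -2], [0, -1, 2]].
The roots have two lengths (squared-length ratio 2:1); the short ones are alpha_{3}. The associated Dynkin diagram is a chain of 3 nodes with a double edge at one end; the terminal node there is the unique short simple root (B_3), so the type is B_3 (the algebra so(7)).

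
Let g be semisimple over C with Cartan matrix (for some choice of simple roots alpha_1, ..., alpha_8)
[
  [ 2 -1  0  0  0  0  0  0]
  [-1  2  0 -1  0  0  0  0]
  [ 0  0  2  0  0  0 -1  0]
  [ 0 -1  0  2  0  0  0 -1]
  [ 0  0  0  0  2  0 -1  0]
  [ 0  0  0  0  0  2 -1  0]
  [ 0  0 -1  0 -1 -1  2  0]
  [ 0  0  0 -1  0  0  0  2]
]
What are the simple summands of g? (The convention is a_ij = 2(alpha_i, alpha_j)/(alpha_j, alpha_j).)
The diagram associated to this matrix has two connected components: the simple roots {alpha_1, alpha_2, alpha_4, alpha_8} form a chain of 4 nodes with single edges (A_4), and {alpha_3, alpha_5, alpha_6, alpha_7} form a chain of 2 nodes with a fork of two nodes at one end (D_4). A semisimple Lie algebra decomposes uniquely as the direct sum of simple ideals, one per connected component of its Dynkin diagram, so g ≅ A_4 ⊕ D_4 (dimension 24 + 28 = 52).

A_4 ⊕ D_4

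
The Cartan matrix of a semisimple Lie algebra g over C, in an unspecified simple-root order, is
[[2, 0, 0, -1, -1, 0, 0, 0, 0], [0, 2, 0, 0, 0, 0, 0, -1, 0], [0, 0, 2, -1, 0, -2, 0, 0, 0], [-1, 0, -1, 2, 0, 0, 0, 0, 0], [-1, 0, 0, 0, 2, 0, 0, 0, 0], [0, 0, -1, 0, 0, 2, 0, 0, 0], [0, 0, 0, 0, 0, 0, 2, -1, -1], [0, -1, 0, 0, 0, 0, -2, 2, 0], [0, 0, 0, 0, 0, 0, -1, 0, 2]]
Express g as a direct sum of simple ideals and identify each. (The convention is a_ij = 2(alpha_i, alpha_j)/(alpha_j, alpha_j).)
The diagram associated to this matrix has two connected components: the simple roots {alpha_1, alpha_3, alpha_4, alpha_5, alpha_6} form a chain of 5 nodes with a double edge at one end; the terminal node there is the unique short simple root (B_5), and {alpha_2, alpha_7, alpha_8, alpha_9} form a chain of 4 nodes with a double edge between the middle two (F_4). A semisimple Lie algebra decomposes uniquely as the direct sum of simple ideals, one per connected component of its Dynkin diagram, so g ≅ B_5 ⊕ F_4 (dimension 55 + 52 = 107).

B5 + F4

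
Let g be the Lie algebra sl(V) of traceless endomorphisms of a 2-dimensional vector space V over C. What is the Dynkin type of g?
This is sl(2), which has dimension 2^2 - 1 = 3 and rank 2 - 1 = 1 (a Cartan subalgebra is the diagonal traceless matrices). In the classification of classical Lie algebras, the special linear algebra sl(n+1) has type A_n; here n = 1, so the Dynkin diagram is a chain of 1 nodes with single edges (A_1). Hence the type is A_1.

A_1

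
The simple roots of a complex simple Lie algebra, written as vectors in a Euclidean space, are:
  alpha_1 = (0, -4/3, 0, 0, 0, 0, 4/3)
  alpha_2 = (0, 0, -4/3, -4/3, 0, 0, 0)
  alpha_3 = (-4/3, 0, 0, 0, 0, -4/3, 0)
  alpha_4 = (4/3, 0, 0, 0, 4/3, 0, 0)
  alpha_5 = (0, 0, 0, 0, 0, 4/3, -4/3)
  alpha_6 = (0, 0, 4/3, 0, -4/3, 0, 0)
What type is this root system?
Compute the Cartan integers a_ij = 2(alpha_i, alpha_j)/(alpha_j, alpha_j); the resulting 6x6 Cartan matrix is
[[2, 0, 0, 0, -1, 0], [0, 2, 0, 0, 0, -1], [0, 0, 2, -1, -1, 0], [0, 0, -1, 2, 0, -1], [-1, 0, -1, 0, 2, 0], [0, -1, 0, -1, 0, 2]].
All simple roots have the same length, so the diagram is simply laced. The associated Dynkin diagram is a chain of 6 nodes with single edges (A_6), so the type is A_6 (the algebra sl(7)).

type A_6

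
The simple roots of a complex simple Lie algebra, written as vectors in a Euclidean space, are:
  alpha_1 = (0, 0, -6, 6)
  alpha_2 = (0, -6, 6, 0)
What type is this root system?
Compute the Cartan integers a_ij = 2(alpha_i, alpha_j)/(alpha_j, alpha_j); the resulting 2x2 Cartan matrix is
[[2, -1], [-1, 2]].
All simple roots have the same length, so the diagram is simply laced. The associated Dynkin diagram is a chain of 2 nodes with single edges (A_2), so the type is A_2 (the algebra sl(3)).

A2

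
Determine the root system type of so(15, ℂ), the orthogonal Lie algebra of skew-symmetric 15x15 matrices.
This is so(15) with 15 odd, which has dimension 15(15-1)/2 = 105 and rank (15-1)/2 = 7. In the classification of classical Lie algebras, the orthogonal algebra so(2n+1) in an odd number of variables has type B_n; here n = 7, so the Dynkin diagram is a chain of 7 nodes with a double edge at one end; the terminal node there is the unique short simple root (B_7). Hence the type is B_7.

B7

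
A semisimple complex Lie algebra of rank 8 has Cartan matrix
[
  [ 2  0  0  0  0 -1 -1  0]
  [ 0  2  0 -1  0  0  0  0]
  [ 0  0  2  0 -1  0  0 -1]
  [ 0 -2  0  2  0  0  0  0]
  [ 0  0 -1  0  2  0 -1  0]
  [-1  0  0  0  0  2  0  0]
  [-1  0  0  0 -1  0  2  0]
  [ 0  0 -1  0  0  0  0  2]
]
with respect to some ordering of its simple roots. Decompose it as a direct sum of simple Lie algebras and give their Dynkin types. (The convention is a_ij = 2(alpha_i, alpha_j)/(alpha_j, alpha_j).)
The diagram associated to this matrix has two connected components: the simple roots {alpha_1, alpha_3, alpha_5, alpha_6, alpha_7, alpha_8} form a chain of 6 nodes with single edges (A_6), and {alpha_2, alpha_4} form a chain of 2 nodes with a double edge at one end; the terminal node there is the unique short simple root (B_2). A semisimple Lie algebra decomposes uniquely as the direct sum of simple ideals, one per connected component of its Dynkin diagram, so g ≅ A_6 ⊕ B_2 (dimension 48 + 10 = 58).

A6 + B2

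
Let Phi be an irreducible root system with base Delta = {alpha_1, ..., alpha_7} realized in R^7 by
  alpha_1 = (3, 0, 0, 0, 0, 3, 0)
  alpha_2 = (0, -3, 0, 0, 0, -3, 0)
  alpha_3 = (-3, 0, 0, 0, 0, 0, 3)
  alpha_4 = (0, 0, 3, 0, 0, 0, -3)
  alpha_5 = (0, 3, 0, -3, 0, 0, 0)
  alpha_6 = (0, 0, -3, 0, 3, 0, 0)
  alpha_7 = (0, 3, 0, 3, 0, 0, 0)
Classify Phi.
Compute the Cartan integers a_ij = 2(alpha_i, alpha_j)/(alpha_j, alpha_j); the resulting 7x7 Cartan matrix is
[[2, -1, -1, 0, 0, 0, 0], [-1, 2, 0, 0, -1, 0, -1], [-1, 0, 2, -1, 0, 0, 0], [0, 0, -1, 2, 0, -1, 0], [0, -1, 0, 0, 2, 0, 0], [0, 0, 0, -1, 0, 2, 0], [0, -1, 0, 0, 0, 0, 2]].
All simple roots have the same length, so the diagram is simply laced. The associated Dynkin diagram is a chain of 5 nodes with a fork of two nodes at one end (D_7), so the type is D_7 (the algebra so(14)).

D_7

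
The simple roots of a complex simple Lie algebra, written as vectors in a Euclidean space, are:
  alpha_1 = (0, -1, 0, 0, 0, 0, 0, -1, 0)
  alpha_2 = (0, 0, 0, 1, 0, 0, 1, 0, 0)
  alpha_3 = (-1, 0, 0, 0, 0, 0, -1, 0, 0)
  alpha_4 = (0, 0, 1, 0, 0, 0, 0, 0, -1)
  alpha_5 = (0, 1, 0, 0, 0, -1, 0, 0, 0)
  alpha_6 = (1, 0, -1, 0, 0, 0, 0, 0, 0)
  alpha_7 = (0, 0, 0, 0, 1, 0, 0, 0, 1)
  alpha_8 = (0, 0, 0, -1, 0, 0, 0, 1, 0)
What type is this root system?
Compute the Cartan integers a_ij = 2(alpha_i, alpha_j)/(alpha_j, alpha_j); the resulting 8x8 Cartan matrix is
[[2, 0, 0, 0, -1, 0, 0, -1], [0, 2, -1, 0, 0, 0, 0, -1], [0, -1, 2, 0, 0, -1, 0, 0], [0, 0, 0, 2, 0, -1, -1, 0], [-1, 0, 0, 0, 2, 0, 0, 0], [0, 0, -1, -1, 0, 2, 0, 0], [0, 0, 0, -1, 0, 0, 2, 0], [-1, -1, 0, 0, 0, 0, 0, 2]].
All simple roots have the same length, so the diagram is simply laced. The associated Dynkin diagram is a chain of 8 nodes with single edges (A_8), so the type is A_8 (the algebra sl(9)).

A8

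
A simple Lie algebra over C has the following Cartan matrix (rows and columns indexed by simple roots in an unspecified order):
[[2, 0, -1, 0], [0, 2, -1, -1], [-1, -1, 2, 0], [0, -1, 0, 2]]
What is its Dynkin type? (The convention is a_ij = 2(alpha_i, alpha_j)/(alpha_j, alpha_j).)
The matrix has rank 4 with 2's on the diagonal. Reading the off-diagonal entries as Dynkin edges (a single edge where a_ij = a_ji = -1; a double or triple edge where a_ij * a_ji = 2 or 3), the diagram is a chain of 4 nodes with single edges (A_4). One simple-root ordering that puts it in standard form is (alpha_1, alpha_3, alpha_2, alpha_4). So the algebra is type A_4, i.e. sl(5).

A_4 (sl(5))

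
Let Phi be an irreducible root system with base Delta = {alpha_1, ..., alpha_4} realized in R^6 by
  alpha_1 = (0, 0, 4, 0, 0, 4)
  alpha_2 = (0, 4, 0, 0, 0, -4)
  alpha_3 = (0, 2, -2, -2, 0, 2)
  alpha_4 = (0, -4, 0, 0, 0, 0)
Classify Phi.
Compute the Cartan integers a_ij = 2(alpha_i, alpha_j)/(alpha_j, alpha_j); the resulting 4x4 Cartan matrix is
[[2, -1, 0, 0], [-1, 2, 0, -2], [0, 0, 2, -1], [0, -1, -1, 2]].
The roots have two lengths (squared-length ratio 2:1); the short ones are alpha_{3,4}. The associated Dynkin diagram is a chain of 4 nodes with a double edge between the middle two (F_4), so the type is F_4.

F_4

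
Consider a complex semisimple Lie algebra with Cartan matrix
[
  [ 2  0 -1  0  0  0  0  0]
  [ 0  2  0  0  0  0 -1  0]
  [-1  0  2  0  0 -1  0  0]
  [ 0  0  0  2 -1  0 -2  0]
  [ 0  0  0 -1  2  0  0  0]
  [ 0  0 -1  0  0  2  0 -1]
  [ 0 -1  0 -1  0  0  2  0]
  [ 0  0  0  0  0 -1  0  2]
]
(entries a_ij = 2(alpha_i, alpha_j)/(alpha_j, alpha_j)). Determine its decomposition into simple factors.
The diagram associated to this matrix has two connected components: the simple roots {alpha_1, alpha_3, alpha_6, alpha_8} form a chain of 4 nodes with single edges (A_4), and {alpha_2, alpha_4, alpha_5, alpha_7} form a chain of 4 nodes with a double edge between the middle two (F_4). A semisimple Lie algebra decomposes uniquely as the direct sum of simple ideals, one per connected component of its Dynkin diagram, so g ≅ A_4 ⊕ F_4 (dimension 24 + 52 = 76).

A_4 (sl(5)) ⊕ F_4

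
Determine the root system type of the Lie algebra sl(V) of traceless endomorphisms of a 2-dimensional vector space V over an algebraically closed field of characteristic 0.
This is sl(2), which has dimension 2^2 - 1 = 3 and rank 2 - 1 = 1 (a Cartan subalgebra is the diagonal traceless matrices). In the classification of classical Lie algebras, the special linear algebra sl(n+1) has type A_n; here n = 1, so the Dynkin diagram is a chain of 1 nodes with single edges (A_1). Hence the type is A_1.

A1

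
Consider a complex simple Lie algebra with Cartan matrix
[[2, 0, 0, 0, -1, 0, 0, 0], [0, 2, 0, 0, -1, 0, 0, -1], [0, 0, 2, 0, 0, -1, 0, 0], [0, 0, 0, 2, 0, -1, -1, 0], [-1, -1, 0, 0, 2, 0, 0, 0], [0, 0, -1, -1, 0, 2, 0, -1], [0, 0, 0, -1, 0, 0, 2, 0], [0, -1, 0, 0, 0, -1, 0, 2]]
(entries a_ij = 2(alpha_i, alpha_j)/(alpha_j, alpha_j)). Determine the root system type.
E8

The matrix has rank 8 with 2's on the diagonal. Reading the off-diagonal entries as Dynkin edges (a single edge where a_ij = a_ji = -1; a double or triple edge where a_ij * a_ji = 2 or 3), the diagram is a chain of 7 nodes with one extra node attached to the third node from one end (E_8). One simple-root ordering that puts it in standard form is (alpha_7, alpha_3, alpha_4, alpha_6, alpha_8, alpha_2, alpha_5, alpha_1). So the algebra is type E_8.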